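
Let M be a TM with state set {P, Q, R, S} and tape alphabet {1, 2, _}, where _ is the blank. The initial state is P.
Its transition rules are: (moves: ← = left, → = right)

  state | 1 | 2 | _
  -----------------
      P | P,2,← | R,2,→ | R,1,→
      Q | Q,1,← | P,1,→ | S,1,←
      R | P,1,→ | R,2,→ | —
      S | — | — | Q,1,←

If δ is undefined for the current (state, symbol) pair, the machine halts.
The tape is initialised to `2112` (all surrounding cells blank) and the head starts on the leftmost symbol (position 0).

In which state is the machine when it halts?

P | [2]112_   read 2 → write 2, move →, go to R
R | 2[1]12_   read 1 → write 1, move →, go to P
P | 21[1]2_   read 1 → write 2, move ←, go to P
P | 2[1]22_   read 1 → write 2, move ←, go to P
P | [2]222_   read 2 → write 2, move →, go to R
R | 2[2]22_   read 2 → write 2, move →, go to R
R | 22[2]2_   read 2 → write 2, move →, go to R
R | 222[2]_   read 2 → write 2, move →, go to R
R | 2222[_]
No transition is defined for (R, _); M halts in state R.

R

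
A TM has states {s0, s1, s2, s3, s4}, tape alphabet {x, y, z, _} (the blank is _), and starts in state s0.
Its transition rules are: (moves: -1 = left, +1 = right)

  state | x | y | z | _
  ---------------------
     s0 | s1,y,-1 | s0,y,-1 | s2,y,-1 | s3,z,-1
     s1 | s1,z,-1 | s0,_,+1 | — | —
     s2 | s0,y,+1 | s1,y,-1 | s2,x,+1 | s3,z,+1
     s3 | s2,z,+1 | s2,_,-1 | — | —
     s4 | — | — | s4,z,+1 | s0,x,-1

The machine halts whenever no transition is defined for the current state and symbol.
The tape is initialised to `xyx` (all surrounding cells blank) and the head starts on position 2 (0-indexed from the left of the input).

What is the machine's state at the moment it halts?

s1

state=s0 head=2 tape=xy[x]   (s0,x)→(s1,y,-1)
state=s1 head=1 tape=x[y]y   (s1,y)→(s0,_,+1)
state=s0 head=2 tape=x_[y]   (s0,y)→(s0,y,-1)
state=s0 head=1 tape=x[_]y   (s0,_)→(s3,z,-1)
state=s3 head=0 tape=[x]zy   (s3,x)→(s2,z,+1)
state=s2 head=1 tape=z[z]y   (s2,z)→(s2,x,+1)
state=s2 head=2 tape=zx[y]   (s2,y)→(s1,y,-1)
state=s1 head=1 tape=z[x]y   (s1,x)→(s1,z,-1)
state=s1 head=0 tape=[z]zy
No transition is defined for (s1, z); M halts in state s1.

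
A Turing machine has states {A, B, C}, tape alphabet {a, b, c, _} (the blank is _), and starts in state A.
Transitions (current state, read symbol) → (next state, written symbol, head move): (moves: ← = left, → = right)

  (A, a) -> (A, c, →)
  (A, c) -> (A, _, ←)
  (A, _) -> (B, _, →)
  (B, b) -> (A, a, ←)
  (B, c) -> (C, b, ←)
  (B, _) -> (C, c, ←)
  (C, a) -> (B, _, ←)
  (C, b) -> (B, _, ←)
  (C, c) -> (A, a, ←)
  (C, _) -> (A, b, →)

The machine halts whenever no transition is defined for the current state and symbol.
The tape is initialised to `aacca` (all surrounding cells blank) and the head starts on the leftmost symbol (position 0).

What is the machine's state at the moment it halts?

state=A head=0 tape=_[a]acca   (A,a)→(A,c,→)
state=A head=1 tape=_c[a]cca   (A,a)→(A,c,→)
state=A head=2 tape=_cc[c]ca   (A,c)→(A,_,←)
state=A head=1 tape=_c[c]_ca   (A,c)→(A,_,←)
state=A head=0 tape=_[c]__ca   (A,c)→(A,_,←)
state=A head=-1 tape=[_]___ca   (A,_)→(B,_,→)
state=B head=0 tape=_[_]__ca   (B,_)→(C,c,←)
state=C head=-1 tape=[_]c__ca   (C,_)→(A,b,→)
state=A head=0 tape=b[c]__ca   (A,c)→(A,_,←)
state=A head=-1 tape=[b]___ca
No transition is defined for (A, b); M halts in state A.

A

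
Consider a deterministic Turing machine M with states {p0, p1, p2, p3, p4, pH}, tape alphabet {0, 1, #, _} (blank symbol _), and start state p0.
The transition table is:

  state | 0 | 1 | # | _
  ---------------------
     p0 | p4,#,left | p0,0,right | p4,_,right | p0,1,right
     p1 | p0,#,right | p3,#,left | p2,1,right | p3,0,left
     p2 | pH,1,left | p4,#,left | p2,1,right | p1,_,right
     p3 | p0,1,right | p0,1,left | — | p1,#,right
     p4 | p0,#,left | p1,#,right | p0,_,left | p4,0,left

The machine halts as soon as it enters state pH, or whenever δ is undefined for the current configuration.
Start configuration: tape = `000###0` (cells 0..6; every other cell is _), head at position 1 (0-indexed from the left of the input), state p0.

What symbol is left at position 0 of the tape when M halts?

1

state=p0 head=1 tape=_0[0]0###0   (p0,0)→(p4,#,left)
state=p4 head=0 tape=_[0]#0###0   (p4,0)→(p0,#,left)
state=p0 head=-1 tape=[_]##0###0   (p0,_)→(p0,1,right)
state=p0 head=0 tape=1[#]#0###0   (p0,#)→(p4,_,right)
state=p4 head=1 tape=1_[#]0###0   (p4,#)→(p0,_,left)
state=p0 head=0 tape=1[_]_0###0   (p0,_)→(p0,1,right)
state=p0 head=1 tape=11[_]0###0   (p0,_)→(p0,1,right)
state=p0 head=2 tape=111[0]###0   (p0,0)→(p4,#,left)
state=p4 head=1 tape=11[1]####0   (p4,1)→(p1,#,right)
state=p1 head=2 tape=11#[#]###0   (p1,#)→(p2,1,right)
state=p2 head=3 tape=11#1[#]##0   (p2,#)→(p2,1,right)
state=p2 head=4 tape=11#11[#]#0   (p2,#)→(p2,1,right)
state=p2 head=5 tape=11#111[#]0   (p2,#)→(p2,1,right)
state=p2 head=6 tape=11#1111[0]   (p2,0)→(pH,1,left)
state=pH head=5 tape=11#111[1]1
Cell 0 holds 1 when M halts.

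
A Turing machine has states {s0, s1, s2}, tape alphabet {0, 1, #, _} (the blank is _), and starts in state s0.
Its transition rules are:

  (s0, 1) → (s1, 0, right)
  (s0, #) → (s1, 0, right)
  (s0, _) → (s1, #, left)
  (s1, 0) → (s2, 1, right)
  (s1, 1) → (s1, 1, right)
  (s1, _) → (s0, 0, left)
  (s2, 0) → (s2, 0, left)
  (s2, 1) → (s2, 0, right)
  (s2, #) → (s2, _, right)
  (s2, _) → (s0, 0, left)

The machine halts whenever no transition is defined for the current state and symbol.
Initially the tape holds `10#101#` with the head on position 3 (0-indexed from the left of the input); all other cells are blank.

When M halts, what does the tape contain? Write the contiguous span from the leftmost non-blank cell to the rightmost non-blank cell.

s0 | 10#[1]01#_   read 1 → write 0, move right, go to s1
s1 | 10#0[0]1#_   read 0 → write 1, move right, go to s2
s2 | 10#01[1]#_   read 1 → write 0, move right, go to s2
s2 | 10#010[#]_   read # → write _, move right, go to s2
s2 | 10#010_[_]   read _ → write 0, move left, go to s0
s0 | 10#010[_]0   read _ → write #, move left, go to s1
s1 | 10#01[0]#0   read 0 → write 1, move right, go to s2
s2 | 10#011[#]0   read # → write _, move right, go to s2
s2 | 10#011_[0]   read 0 → write 0, move left, go to s2
s2 | 10#011[_]0   read _ → write 0, move left, go to s0
s0 | 10#01[1]00   read 1 → write 0, move right, go to s1
s1 | 10#010[0]0   read 0 → write 1, move right, go to s2
s2 | 10#0101[0]   read 0 → write 0, move left, go to s2
s2 | 10#010[1]0   read 1 → write 0, move right, go to s2
s2 | 10#0100[0]   read 0 → write 0, move left, go to s2
s2 | 10#010[0]0   read 0 → write 0, move left, go to s2
s2 | 10#01[0]00   read 0 → write 0, move left, go to s2
s2 | 10#0[1]000   read 1 → write 0, move right, go to s2
s2 | 10#00[0]00   read 0 → write 0, move left, go to s2
s2 | 10#0[0]000   read 0 → write 0, move left, go to s2
s2 | 10#[0]0000   read 0 → write 0, move left, go to s2
s2 | 10[#]00000   read # → write _, move right, go to s2
s2 | 10_[0]0000   read 0 → write 0, move left, go to s2
s2 | 10[_]00000   read _ → write 0, move left, go to s0
s0 | 1[0]000000
The non-blank tape span at halt is 10000000.

10000000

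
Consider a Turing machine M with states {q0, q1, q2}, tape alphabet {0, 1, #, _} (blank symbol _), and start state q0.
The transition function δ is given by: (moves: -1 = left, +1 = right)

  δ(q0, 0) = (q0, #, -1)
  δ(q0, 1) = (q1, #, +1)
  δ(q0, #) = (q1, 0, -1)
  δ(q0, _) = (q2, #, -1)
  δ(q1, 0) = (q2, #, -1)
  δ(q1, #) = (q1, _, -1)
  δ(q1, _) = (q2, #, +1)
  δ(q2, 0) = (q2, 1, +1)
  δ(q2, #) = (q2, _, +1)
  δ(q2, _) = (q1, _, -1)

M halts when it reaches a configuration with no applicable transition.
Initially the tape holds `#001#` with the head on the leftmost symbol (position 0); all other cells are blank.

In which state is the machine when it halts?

q2

q0 | _[#]001#   read # → write 0, move -1, go to q1
q1 | [_]0001#   read _ → write #, move +1, go to q2
q2 | #[0]001#   read 0 → write 1, move +1, go to q2
q2 | #1[0]01#   read 0 → write 1, move +1, go to q2
q2 | #11[0]1#   read 0 → write 1, move +1, go to q2
q2 | #111[1]#
No transition is defined for (q2, 1); M halts in state q2.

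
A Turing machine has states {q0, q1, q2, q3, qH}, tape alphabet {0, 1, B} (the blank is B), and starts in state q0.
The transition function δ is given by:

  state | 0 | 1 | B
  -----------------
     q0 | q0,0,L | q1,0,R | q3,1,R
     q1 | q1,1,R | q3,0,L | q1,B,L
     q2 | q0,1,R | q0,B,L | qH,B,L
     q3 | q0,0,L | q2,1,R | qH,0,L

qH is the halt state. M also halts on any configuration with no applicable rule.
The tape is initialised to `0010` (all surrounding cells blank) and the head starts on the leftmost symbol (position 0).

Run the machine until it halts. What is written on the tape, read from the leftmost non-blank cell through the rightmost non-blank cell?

q0 | B[0]010BB   read 0 → write 0, move L, go to q0
q0 | [B]0010BB   read B → write 1, move R, go to q3
q3 | 1[0]010BB   read 0 → write 0, move L, go to q0
q0 | [1]0010BB   read 1 → write 0, move R, go to q1
q1 | 0[0]010BB   read 0 → write 1, move R, go to q1
q1 | 01[0]10BB   read 0 → write 1, move R, go to q1
q1 | 011[1]0BB   read 1 → write 0, move L, go to q3
q3 | 01[1]00BB   read 1 → write 1, move R, go to q2
q2 | 011[0]0BB   read 0 → write 1, move R, go to q0
q0 | 0111[0]BB   read 0 → write 0, move L, go to q0
q0 | 011[1]0BB   read 1 → write 0, move R, go to q1
q1 | 0110[0]BB   read 0 → write 1, move R, go to q1
q1 | 01101[B]B   read B → write B, move L, go to q1
q1 | 0110[1]BB   read 1 → write 0, move L, go to q3
q3 | 011[0]0BB   read 0 → write 0, move L, go to q0
q0 | 01[1]00BB   read 1 → write 0, move R, go to q1
q1 | 010[0]0BB   read 0 → write 1, move R, go to q1
q1 | 0101[0]BB   read 0 → write 1, move R, go to q1
q1 | 01011[B]B   read B → write B, move L, go to q1
q1 | 0101[1]BB   read 1 → write 0, move L, go to q3
q3 | 010[1]0BB   read 1 → write 1, move R, go to q2
q2 | 0101[0]BB   read 0 → write 1, move R, go to q0
q0 | 01011[B]B   read B → write 1, move R, go to q3
q3 | 010111[B]   read B → write 0, move L, go to qH
qH | 01011[1]0
The non-blank tape span at halt is 0101110.

0101110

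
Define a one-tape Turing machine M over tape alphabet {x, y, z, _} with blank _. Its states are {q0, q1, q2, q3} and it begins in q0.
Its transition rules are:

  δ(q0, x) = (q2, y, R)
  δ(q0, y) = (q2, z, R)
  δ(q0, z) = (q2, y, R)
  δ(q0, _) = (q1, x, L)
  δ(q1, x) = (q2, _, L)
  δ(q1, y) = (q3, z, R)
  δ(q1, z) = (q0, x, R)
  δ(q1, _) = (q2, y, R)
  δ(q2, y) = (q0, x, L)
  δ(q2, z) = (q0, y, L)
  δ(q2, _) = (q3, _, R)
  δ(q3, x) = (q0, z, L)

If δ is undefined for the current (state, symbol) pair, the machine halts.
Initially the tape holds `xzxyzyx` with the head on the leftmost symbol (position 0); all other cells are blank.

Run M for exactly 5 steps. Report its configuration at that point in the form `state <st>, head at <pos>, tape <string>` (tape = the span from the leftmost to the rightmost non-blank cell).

q0 | [x]zxyzyx   read x → write y, move R, go to q2
q2 | y[z]xyzyx   read z → write y, move L, go to q0
q0 | [y]yxyzyx   read y → write z, move R, go to q2
q2 | z[y]xyzyx   read y → write x, move L, go to q0
q0 | [z]xxyzyx   read z → write y, move R, go to q2
q2 | y[x]xyzyx
After 5 steps: state q2, head at 1, tape yxxyzyx.

state q2, head at 1, tape yxxyzyx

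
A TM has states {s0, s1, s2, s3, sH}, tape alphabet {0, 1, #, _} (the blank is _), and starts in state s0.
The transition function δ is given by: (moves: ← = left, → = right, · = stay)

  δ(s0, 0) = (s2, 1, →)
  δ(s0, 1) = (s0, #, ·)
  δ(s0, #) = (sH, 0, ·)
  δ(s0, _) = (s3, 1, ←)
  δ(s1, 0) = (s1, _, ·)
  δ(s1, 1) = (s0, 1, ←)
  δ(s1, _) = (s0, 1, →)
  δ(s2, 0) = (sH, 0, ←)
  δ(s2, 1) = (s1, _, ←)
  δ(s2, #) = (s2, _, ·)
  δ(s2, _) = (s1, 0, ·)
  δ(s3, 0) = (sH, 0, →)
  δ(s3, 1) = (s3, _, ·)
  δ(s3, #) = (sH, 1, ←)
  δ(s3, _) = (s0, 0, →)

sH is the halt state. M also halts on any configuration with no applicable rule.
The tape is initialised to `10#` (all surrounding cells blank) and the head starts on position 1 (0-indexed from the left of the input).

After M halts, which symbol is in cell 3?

state=s0 head=1 tape=1[0]#_   (s0,0)→(s2,1,→)
state=s2 head=2 tape=11[#]_   (s2,#)→(s2,_,·)
state=s2 head=2 tape=11[_]_   (s2,_)→(s1,0,·)
state=s1 head=2 tape=11[0]_   (s1,0)→(s1,_,·)
state=s1 head=2 tape=11[_]_   (s1,_)→(s0,1,→)
state=s0 head=3 tape=111[_]   (s0,_)→(s3,1,←)
state=s3 head=2 tape=11[1]1   (s3,1)→(s3,_,·)
state=s3 head=2 tape=11[_]1   (s3,_)→(s0,0,→)
state=s0 head=3 tape=110[1]   (s0,1)→(s0,#,·)
state=s0 head=3 tape=110[#]   (s0,#)→(sH,0,·)
state=sH head=3 tape=110[0]
Cell 3 holds 0 when M halts.

0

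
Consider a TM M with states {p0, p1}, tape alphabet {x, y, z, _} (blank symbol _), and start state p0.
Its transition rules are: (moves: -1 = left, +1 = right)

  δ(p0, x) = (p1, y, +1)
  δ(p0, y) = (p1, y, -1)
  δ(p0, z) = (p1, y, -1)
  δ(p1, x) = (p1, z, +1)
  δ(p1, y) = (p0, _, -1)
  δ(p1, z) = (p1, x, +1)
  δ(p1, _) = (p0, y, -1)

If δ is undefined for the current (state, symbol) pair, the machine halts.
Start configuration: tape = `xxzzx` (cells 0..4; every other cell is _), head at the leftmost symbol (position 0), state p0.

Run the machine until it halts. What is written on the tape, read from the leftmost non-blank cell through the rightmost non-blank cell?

yy__y

state=p0 head=0 tape=_[x]xzzx_   (p0,x)→(p1,y,+1)
state=p1 head=1 tape=_y[x]zzx_   (p1,x)→(p1,z,+1)
state=p1 head=2 tape=_yz[z]zx_   (p1,z)→(p1,x,+1)
state=p1 head=3 tape=_yzx[z]x_   (p1,z)→(p1,x,+1)
state=p1 head=4 tape=_yzxx[x]_   (p1,x)→(p1,z,+1)
state=p1 head=5 tape=_yzxxz[_]   (p1,_)→(p0,y,-1)
state=p0 head=4 tape=_yzxx[z]y   (p0,z)→(p1,y,-1)
state=p1 head=3 tape=_yzx[x]yy   (p1,x)→(p1,z,+1)
state=p1 head=4 tape=_yzxz[y]y   (p1,y)→(p0,_,-1)
state=p0 head=3 tape=_yzx[z]_y   (p0,z)→(p1,y,-1)
state=p1 head=2 tape=_yz[x]y_y   (p1,x)→(p1,z,+1)
state=p1 head=3 tape=_yzz[y]_y   (p1,y)→(p0,_,-1)
state=p0 head=2 tape=_yz[z]__y   (p0,z)→(p1,y,-1)
state=p1 head=1 tape=_y[z]y__y   (p1,z)→(p1,x,+1)
state=p1 head=2 tape=_yx[y]__y   (p1,y)→(p0,_,-1)
state=p0 head=1 tape=_y[x]___y   (p0,x)→(p1,y,+1)
state=p1 head=2 tape=_yy[_]__y   (p1,_)→(p0,y,-1)
state=p0 head=1 tape=_y[y]y__y   (p0,y)→(p1,y,-1)
state=p1 head=0 tape=_[y]yy__y   (p1,y)→(p0,_,-1)
state=p0 head=-1 tape=[_]_yy__y
The non-blank tape span at halt is yy__y.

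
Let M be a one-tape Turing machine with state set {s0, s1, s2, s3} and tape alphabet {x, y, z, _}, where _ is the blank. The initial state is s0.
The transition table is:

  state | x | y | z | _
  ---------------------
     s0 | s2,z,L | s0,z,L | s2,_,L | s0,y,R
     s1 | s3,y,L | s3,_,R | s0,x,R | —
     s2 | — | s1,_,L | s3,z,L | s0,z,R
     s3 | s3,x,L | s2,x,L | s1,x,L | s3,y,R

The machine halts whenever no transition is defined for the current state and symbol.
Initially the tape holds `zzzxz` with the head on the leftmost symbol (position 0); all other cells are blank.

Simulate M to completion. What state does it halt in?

s0 | _[z]zzxz   read z → write _, move L, go to s2
s2 | [_]_zzxz   read _ → write z, move R, go to s0
s0 | z[_]zzxz   read _ → write y, move R, go to s0
s0 | zy[z]zxz   read z → write _, move L, go to s2
s2 | z[y]_zxz   read y → write _, move L, go to s1
s1 | [z]__zxz   read z → write x, move R, go to s0
s0 | x[_]_zxz   read _ → write y, move R, go to s0
s0 | xy[_]zxz   read _ → write y, move R, go to s0
s0 | xyy[z]xz   read z → write _, move L, go to s2
s2 | xy[y]_xz   read y → write _, move L, go to s1
s1 | x[y]__xz   read y → write _, move R, go to s3
s3 | x_[_]_xz   read _ → write y, move R, go to s3
s3 | x_y[_]xz   read _ → write y, move R, go to s3
s3 | x_yy[x]z   read x → write x, move L, go to s3
s3 | x_y[y]xz   read y → write x, move L, go to s2
s2 | x_[y]xxz   read y → write _, move L, go to s1
s1 | x[_]_xxz
No transition is defined for (s1, _); M halts in state s1.

s1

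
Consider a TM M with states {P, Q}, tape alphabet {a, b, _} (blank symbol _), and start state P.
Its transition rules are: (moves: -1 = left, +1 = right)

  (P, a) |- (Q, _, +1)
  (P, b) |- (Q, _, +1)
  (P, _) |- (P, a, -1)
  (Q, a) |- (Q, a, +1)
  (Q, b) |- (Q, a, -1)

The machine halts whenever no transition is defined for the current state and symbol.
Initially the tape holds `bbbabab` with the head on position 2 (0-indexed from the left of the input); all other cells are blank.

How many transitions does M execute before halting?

9

state=P head=2 tape=bb[b]abab_   (P,b)→(Q,_,+1)
state=Q head=3 tape=bb_[a]bab_   (Q,a)→(Q,a,+1)
state=Q head=4 tape=bb_a[b]ab_   (Q,b)→(Q,a,-1)
state=Q head=3 tape=bb_[a]aab_   (Q,a)→(Q,a,+1)
state=Q head=4 tape=bb_a[a]ab_   (Q,a)→(Q,a,+1)
state=Q head=5 tape=bb_aa[a]b_   (Q,a)→(Q,a,+1)
state=Q head=6 tape=bb_aaa[b]_   (Q,b)→(Q,a,-1)
state=Q head=5 tape=bb_aa[a]a_   (Q,a)→(Q,a,+1)
state=Q head=6 tape=bb_aaa[a]_   (Q,a)→(Q,a,+1)
state=Q head=7 tape=bb_aaaa[_]
M halts after 9 transitions.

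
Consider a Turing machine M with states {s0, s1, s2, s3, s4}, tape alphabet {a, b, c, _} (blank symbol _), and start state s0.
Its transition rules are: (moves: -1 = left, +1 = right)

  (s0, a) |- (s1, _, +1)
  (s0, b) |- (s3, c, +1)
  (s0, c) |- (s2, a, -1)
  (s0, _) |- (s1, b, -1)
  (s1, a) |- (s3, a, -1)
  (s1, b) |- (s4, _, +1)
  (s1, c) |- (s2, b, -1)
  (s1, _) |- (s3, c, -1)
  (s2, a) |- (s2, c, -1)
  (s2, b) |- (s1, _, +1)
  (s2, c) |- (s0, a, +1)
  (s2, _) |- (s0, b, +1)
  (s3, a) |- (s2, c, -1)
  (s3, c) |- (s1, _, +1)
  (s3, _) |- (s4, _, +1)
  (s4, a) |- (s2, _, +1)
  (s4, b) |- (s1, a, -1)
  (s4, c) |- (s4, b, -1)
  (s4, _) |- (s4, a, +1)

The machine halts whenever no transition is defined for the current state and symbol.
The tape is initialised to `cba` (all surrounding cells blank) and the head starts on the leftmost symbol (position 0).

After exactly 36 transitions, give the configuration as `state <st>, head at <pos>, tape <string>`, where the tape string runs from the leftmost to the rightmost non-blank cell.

state s3, head at 4, tape b_____ca

s0 | _[c]ba____   read c → write a, move -1, go to s2
s2 | [_]aba____   read _ → write b, move +1, go to s0
s0 | b[a]ba____   read a → write _, move +1, go to s1
s1 | b_[b]a____   read b → write _, move +1, go to s4
s4 | b__[a]____   read a → write _, move +1, go to s2
s2 | b___[_]___   read _ → write b, move +1, go to s0
s0 | b___b[_]__   read _ → write b, move -1, go to s1
s1 | b___[b]b__   read b → write _, move +1, go to s4
s4 | b____[b]__   read b → write a, move -1, go to s1
s1 | b___[_]a__   read _ → write c, move -1, go to s3
s3 | b__[_]ca__   read _ → write _, move +1, go to s4
s4 | b___[c]a__   read c → write b, move -1, go to s4
s4 | b__[_]ba__   read _ → write a, move +1, go to s4
s4 | b__a[b]a__   read b → write a, move -1, go to s1
s1 | b__[a]aa__   read a → write a, move -1, go to s3
s3 | b_[_]aaa__   read _ → write _, move +1, go to s4
s4 | b__[a]aa__   read a → write _, move +1, go to s2
s2 | b___[a]a__   read a → write c, move -1, go to s2
s2 | b__[_]ca__   read _ → write b, move +1, go to s0
s0 | b__b[c]a__   read c → write a, move -1, go to s2
s2 | b__[b]aa__   read b → write _, move +1, go to s1
s1 | b___[a]a__   read a → write a, move -1, go to s3
s3 | b__[_]aa__   read _ → write _, move +1, go to s4
s4 | b___[a]a__   read a → write _, move +1, go to s2
s2 | b____[a]__   read a → write c, move -1, go to s2
s2 | b___[_]c__   read _ → write b, move +1, go to s0
s0 | b___b[c]__   read c → write a, move -1, go to s2
s2 | b___[b]a__   read b → write _, move +1, go to s1
s1 | b____[a]__   read a → write a, move -1, go to s3
s3 | b___[_]a__   read _ → write _, move +1, go to s4
s4 | b____[a]__   read a → write _, move +1, go to s2
s2 | b_____[_]_   read _ → write b, move +1, go to s0
s0 | b_____b[_]   read _ → write b, move -1, go to s1
s1 | b_____[b]b   read b → write _, move +1, go to s4
s4 | b______[b]   read b → write a, move -1, go to s1
s1 | b_____[_]a   read _ → write c, move -1, go to s3
s3 | b____[_]ca
After 36 steps: state s3, head at 4, tape b_____ca.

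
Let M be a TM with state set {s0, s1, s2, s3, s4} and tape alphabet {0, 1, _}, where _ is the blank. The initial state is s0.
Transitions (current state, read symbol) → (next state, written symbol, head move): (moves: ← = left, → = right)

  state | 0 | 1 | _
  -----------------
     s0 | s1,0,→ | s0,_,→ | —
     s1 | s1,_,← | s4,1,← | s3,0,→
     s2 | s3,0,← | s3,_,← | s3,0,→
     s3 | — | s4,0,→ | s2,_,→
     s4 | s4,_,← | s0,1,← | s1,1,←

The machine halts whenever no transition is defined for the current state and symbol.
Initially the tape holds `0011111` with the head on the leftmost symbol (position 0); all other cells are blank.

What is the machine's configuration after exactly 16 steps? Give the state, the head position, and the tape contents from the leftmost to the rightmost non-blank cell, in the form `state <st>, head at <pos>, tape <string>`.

state=s0 head=0 tape=__[0]011111   (s0,0)→(s1,0,→)
state=s1 head=1 tape=__0[0]11111   (s1,0)→(s1,_,←)
state=s1 head=0 tape=__[0]_11111   (s1,0)→(s1,_,←)
state=s1 head=-1 tape=_[_]__11111   (s1,_)→(s3,0,→)
state=s3 head=0 tape=_0[_]_11111   (s3,_)→(s2,_,→)
state=s2 head=1 tape=_0_[_]11111   (s2,_)→(s3,0,→)
state=s3 head=2 tape=_0_0[1]1111   (s3,1)→(s4,0,→)
state=s4 head=3 tape=_0_00[1]111   (s4,1)→(s0,1,←)
state=s0 head=2 tape=_0_0[0]1111   (s0,0)→(s1,0,→)
state=s1 head=3 tape=_0_00[1]111   (s1,1)→(s4,1,←)
state=s4 head=2 tape=_0_0[0]1111   (s4,0)→(s4,_,←)
state=s4 head=1 tape=_0_[0]_1111   (s4,0)→(s4,_,←)
state=s4 head=0 tape=_0[_]__1111   (s4,_)→(s1,1,←)
state=s1 head=-1 tape=_[0]1__1111   (s1,0)→(s1,_,←)
state=s1 head=-2 tape=[_]_1__1111   (s1,_)→(s3,0,→)
state=s3 head=-1 tape=0[_]1__1111   (s3,_)→(s2,_,→)
state=s2 head=0 tape=0_[1]__1111
After 16 steps: state s2, head at 0, tape 0_1__1111.

state s2, head at 0, tape 0_1__1111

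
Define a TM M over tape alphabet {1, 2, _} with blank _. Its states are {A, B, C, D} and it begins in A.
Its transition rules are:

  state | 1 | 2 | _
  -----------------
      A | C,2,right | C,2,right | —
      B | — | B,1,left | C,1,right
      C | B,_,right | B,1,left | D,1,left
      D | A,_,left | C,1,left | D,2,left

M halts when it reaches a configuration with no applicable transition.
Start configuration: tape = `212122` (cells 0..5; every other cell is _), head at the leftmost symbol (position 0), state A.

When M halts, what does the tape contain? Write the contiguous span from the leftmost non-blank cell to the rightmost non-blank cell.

state=A head=0 tape=[2]12122   (A,2)→(C,2,right)
state=C head=1 tape=2[1]2122   (C,1)→(B,_,right)
state=B head=2 tape=2_[2]122   (B,2)→(B,1,left)
state=B head=1 tape=2[_]1122   (B,_)→(C,1,right)
state=C head=2 tape=21[1]122   (C,1)→(B,_,right)
state=B head=3 tape=21_[1]22
The non-blank tape span at halt is 21_122.

21_122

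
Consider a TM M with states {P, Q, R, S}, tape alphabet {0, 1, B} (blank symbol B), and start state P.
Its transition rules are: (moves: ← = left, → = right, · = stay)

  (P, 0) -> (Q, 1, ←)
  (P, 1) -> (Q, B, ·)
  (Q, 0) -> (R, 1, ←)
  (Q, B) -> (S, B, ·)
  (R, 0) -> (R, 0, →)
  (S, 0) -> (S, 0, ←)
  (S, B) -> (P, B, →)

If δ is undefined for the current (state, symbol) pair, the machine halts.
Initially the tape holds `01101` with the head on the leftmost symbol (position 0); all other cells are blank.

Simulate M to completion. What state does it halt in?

state=P head=0 tape=B[0]1101B   (P,0)→(Q,1,←)
state=Q head=-1 tape=[B]11101B   (Q,B)→(S,B,·)
state=S head=-1 tape=[B]11101B   (S,B)→(P,B,→)
state=P head=0 tape=B[1]1101B   (P,1)→(Q,B,·)
state=Q head=0 tape=B[B]1101B   (Q,B)→(S,B,·)
state=S head=0 tape=B[B]1101B   (S,B)→(P,B,→)
state=P head=1 tape=BB[1]101B   (P,1)→(Q,B,·)
state=Q head=1 tape=BB[B]101B   (Q,B)→(S,B,·)
state=S head=1 tape=BB[B]101B   (S,B)→(P,B,→)
state=P head=2 tape=BBB[1]01B   (P,1)→(Q,B,·)
state=Q head=2 tape=BBB[B]01B   (Q,B)→(S,B,·)
state=S head=2 tape=BBB[B]01B   (S,B)→(P,B,→)
state=P head=3 tape=BBBB[0]1B   (P,0)→(Q,1,←)
state=Q head=2 tape=BBB[B]11B   (Q,B)→(S,B,·)
state=S head=2 tape=BBB[B]11B   (S,B)→(P,B,→)
state=P head=3 tape=BBBB[1]1B   (P,1)→(Q,B,·)
state=Q head=3 tape=BBBB[B]1B   (Q,B)→(S,B,·)
state=S head=3 tape=BBBB[B]1B   (S,B)→(P,B,→)
state=P head=4 tape=BBBBB[1]B   (P,1)→(Q,B,·)
state=Q head=4 tape=BBBBB[B]B   (Q,B)→(S,B,·)
state=S head=4 tape=BBBBB[B]B   (S,B)→(P,B,→)
state=P head=5 tape=BBBBBB[B]
No transition is defined for (P, B); M halts in state P.

P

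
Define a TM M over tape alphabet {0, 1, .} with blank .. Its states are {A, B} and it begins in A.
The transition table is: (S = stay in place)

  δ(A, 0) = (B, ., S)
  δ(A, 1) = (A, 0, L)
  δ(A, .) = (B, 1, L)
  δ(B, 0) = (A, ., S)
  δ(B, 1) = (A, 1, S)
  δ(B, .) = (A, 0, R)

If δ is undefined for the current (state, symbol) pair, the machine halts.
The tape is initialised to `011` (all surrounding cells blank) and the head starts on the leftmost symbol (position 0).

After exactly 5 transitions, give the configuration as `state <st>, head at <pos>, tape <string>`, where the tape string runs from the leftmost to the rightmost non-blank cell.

state=A head=0 tape=[0]11   (A,0)→(B,.,S)
state=B head=0 tape=[.]11   (B,.)→(A,0,R)
state=A head=1 tape=0[1]1   (A,1)→(A,0,L)
state=A head=0 tape=[0]01   (A,0)→(B,.,S)
state=B head=0 tape=[.]01   (B,.)→(A,0,R)
state=A head=1 tape=0[0]1
After 5 steps: state A, head at 1, tape 001.

state A, head at 1, tape 001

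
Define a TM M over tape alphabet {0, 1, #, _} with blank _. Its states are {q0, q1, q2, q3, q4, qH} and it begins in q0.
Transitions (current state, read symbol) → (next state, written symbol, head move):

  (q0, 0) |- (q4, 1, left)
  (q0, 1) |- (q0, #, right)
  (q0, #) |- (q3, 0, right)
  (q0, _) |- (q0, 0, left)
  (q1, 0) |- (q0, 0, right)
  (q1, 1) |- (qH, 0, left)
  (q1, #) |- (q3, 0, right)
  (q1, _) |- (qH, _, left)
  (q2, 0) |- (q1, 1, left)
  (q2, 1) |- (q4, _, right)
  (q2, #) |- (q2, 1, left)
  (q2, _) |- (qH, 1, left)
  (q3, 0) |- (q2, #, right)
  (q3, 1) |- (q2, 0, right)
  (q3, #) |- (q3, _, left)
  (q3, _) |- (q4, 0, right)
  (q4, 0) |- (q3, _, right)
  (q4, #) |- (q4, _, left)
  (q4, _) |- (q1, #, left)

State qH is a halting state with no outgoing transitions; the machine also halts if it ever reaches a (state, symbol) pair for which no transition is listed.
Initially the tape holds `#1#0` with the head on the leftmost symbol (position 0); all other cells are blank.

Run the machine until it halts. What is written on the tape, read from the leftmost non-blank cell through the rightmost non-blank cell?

0001

state=q0 head=0 tape=[#]1#0_   (q0,#)→(q3,0,right)
state=q3 head=1 tape=0[1]#0_   (q3,1)→(q2,0,right)
state=q2 head=2 tape=00[#]0_   (q2,#)→(q2,1,left)
state=q2 head=1 tape=0[0]10_   (q2,0)→(q1,1,left)
state=q1 head=0 tape=[0]110_   (q1,0)→(q0,0,right)
state=q0 head=1 tape=0[1]10_   (q0,1)→(q0,#,right)
state=q0 head=2 tape=0#[1]0_   (q0,1)→(q0,#,right)
state=q0 head=3 tape=0##[0]_   (q0,0)→(q4,1,left)
state=q4 head=2 tape=0#[#]1_   (q4,#)→(q4,_,left)
state=q4 head=1 tape=0[#]_1_   (q4,#)→(q4,_,left)
state=q4 head=0 tape=[0]__1_   (q4,0)→(q3,_,right)
state=q3 head=1 tape=_[_]_1_   (q3,_)→(q4,0,right)
state=q4 head=2 tape=_0[_]1_   (q4,_)→(q1,#,left)
state=q1 head=1 tape=_[0]#1_   (q1,0)→(q0,0,right)
state=q0 head=2 tape=_0[#]1_   (q0,#)→(q3,0,right)
state=q3 head=3 tape=_00[1]_   (q3,1)→(q2,0,right)
state=q2 head=4 tape=_000[_]   (q2,_)→(qH,1,left)
state=qH head=3 tape=_00[0]1
The non-blank tape span at halt is 0001.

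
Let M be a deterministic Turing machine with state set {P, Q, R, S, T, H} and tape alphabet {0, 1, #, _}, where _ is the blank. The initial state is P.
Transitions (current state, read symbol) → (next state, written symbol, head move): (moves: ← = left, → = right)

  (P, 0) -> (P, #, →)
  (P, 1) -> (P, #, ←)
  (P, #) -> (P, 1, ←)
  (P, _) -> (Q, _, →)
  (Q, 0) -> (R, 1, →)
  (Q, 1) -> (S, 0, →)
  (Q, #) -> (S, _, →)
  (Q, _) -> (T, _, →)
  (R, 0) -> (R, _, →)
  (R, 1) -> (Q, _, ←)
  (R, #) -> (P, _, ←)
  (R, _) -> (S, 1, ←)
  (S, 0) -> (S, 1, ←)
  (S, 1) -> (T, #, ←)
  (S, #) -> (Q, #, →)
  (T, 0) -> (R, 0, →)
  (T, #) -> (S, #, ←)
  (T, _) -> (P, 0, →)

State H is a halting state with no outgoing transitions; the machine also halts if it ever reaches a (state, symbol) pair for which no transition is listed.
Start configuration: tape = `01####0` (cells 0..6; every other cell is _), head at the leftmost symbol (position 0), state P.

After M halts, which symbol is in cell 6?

#

P | _[0]1####0_   read 0 → write #, move →, go to P
P | _#[1]####0_   read 1 → write #, move ←, go to P
P | _[#]#####0_   read # → write 1, move ←, go to P
P | [_]1#####0_   read _ → write _, move →, go to Q
Q | _[1]#####0_   read 1 → write 0, move →, go to S
S | _0[#]####0_   read # → write #, move →, go to Q
Q | _0#[#]###0_   read # → write _, move →, go to S
S | _0#_[#]##0_   read # → write #, move →, go to Q
Q | _0#_#[#]#0_   read # → write _, move →, go to S
S | _0#_#_[#]0_   read # → write #, move →, go to Q
Q | _0#_#_#[0]_   read 0 → write 1, move →, go to R
R | _0#_#_#1[_]   read _ → write 1, move ←, go to S
S | _0#_#_#[1]1   read 1 → write #, move ←, go to T
T | _0#_#_[#]#1   read # → write #, move ←, go to S
S | _0#_#[_]##1
Cell 6 holds # when M halts.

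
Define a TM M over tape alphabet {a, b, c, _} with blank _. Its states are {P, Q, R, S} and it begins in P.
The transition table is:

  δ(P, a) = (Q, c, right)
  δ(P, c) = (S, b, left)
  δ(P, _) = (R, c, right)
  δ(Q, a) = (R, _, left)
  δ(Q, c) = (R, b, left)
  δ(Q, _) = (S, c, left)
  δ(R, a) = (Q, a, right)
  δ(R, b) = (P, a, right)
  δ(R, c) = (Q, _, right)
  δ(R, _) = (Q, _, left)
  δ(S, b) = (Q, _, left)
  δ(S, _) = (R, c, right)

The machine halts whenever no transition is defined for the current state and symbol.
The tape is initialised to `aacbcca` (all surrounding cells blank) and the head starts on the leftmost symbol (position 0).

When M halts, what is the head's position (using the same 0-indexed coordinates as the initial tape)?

P | ___[a]acbcca   read a → write c, move right, go to Q
Q | ___c[a]cbcca   read a → write _, move left, go to R
R | ___[c]_cbcca   read c → write _, move right, go to Q
Q | ____[_]cbcca   read _ → write c, move left, go to S
S | ___[_]ccbcca   read _ → write c, move right, go to R
R | ___c[c]cbcca   read c → write _, move right, go to Q
Q | ___c_[c]bcca   read c → write b, move left, go to R
R | ___c[_]bbcca   read _ → write _, move left, go to Q
Q | ___[c]_bbcca   read c → write b, move left, go to R
R | __[_]b_bbcca   read _ → write _, move left, go to Q
Q | _[_]_b_bbcca   read _ → write c, move left, go to S
S | [_]c_b_bbcca   read _ → write c, move right, go to R
R | c[c]_b_bbcca   read c → write _, move right, go to Q
Q | c_[_]b_bbcca   read _ → write c, move left, go to S
S | c[_]cb_bbcca   read _ → write c, move right, go to R
R | cc[c]b_bbcca   read c → write _, move right, go to Q
Q | cc_[b]_bbcca
At halt the head is at cell 0.

0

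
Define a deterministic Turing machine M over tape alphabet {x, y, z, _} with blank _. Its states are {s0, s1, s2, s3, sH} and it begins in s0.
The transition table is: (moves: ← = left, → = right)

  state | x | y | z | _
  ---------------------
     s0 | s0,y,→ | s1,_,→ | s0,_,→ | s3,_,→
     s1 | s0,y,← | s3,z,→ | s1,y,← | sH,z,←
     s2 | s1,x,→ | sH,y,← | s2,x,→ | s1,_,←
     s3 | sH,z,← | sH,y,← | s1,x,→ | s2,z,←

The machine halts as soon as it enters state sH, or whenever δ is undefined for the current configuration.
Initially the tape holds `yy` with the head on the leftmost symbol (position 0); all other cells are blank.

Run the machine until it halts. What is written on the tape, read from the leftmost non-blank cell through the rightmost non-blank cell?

y_z

state=s0 head=0 tape=[y]y__   (s0,y)→(s1,_,→)
state=s1 head=1 tape=_[y]__   (s1,y)→(s3,z,→)
state=s3 head=2 tape=_z[_]_   (s3,_)→(s2,z,←)
state=s2 head=1 tape=_[z]z_   (s2,z)→(s2,x,→)
state=s2 head=2 tape=_x[z]_   (s2,z)→(s2,x,→)
state=s2 head=3 tape=_xx[_]   (s2,_)→(s1,_,←)
state=s1 head=2 tape=_x[x]_   (s1,x)→(s0,y,←)
state=s0 head=1 tape=_[x]y_   (s0,x)→(s0,y,→)
state=s0 head=2 tape=_y[y]_   (s0,y)→(s1,_,→)
state=s1 head=3 tape=_y_[_]   (s1,_)→(sH,z,←)
state=sH head=2 tape=_y[_]z
The non-blank tape span at halt is y_z.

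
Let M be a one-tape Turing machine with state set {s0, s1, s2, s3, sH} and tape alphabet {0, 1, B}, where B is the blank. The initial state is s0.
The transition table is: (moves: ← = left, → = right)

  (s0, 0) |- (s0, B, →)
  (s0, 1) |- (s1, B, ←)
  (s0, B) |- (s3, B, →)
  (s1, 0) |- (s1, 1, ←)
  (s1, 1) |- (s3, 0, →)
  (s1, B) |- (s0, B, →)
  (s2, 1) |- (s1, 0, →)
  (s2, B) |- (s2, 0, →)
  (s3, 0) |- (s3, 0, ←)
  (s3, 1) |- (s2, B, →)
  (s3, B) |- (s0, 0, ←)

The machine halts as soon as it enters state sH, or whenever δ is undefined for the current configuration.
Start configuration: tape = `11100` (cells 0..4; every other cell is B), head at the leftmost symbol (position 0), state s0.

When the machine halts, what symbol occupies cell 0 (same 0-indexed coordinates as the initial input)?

state=s0 head=0 tape=B[1]1100   (s0,1)→(s1,B,←)
state=s1 head=-1 tape=[B]B1100   (s1,B)→(s0,B,→)
state=s0 head=0 tape=B[B]1100   (s0,B)→(s3,B,→)
state=s3 head=1 tape=BB[1]100   (s3,1)→(s2,B,→)
state=s2 head=2 tape=BBB[1]00   (s2,1)→(s1,0,→)
state=s1 head=3 tape=BBB0[0]0   (s1,0)→(s1,1,←)
state=s1 head=2 tape=BBB[0]10   (s1,0)→(s1,1,←)
state=s1 head=1 tape=BB[B]110   (s1,B)→(s0,B,→)
state=s0 head=2 tape=BBB[1]10   (s0,1)→(s1,B,←)
state=s1 head=1 tape=BB[B]B10   (s1,B)→(s0,B,→)
state=s0 head=2 tape=BBB[B]10   (s0,B)→(s3,B,→)
state=s3 head=3 tape=BBBB[1]0   (s3,1)→(s2,B,→)
state=s2 head=4 tape=BBBBB[0]
Cell 0 holds B when M halts.

B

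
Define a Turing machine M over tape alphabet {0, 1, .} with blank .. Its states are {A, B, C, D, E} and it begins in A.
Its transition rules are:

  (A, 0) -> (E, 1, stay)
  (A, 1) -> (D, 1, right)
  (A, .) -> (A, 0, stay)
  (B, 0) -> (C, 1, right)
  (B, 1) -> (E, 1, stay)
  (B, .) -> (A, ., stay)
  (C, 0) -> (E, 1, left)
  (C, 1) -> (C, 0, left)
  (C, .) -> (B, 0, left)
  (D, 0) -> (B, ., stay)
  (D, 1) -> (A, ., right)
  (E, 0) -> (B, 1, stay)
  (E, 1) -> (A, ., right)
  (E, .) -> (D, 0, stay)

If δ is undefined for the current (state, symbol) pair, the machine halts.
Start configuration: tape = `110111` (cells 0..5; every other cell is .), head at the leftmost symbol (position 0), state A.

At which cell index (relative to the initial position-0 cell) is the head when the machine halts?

state=A head=0 tape=[1]10111.   (A,1)→(D,1,right)
state=D head=1 tape=1[1]0111.   (D,1)→(A,.,right)
state=A head=2 tape=1.[0]111.   (A,0)→(E,1,stay)
state=E head=2 tape=1.[1]111.   (E,1)→(A,.,right)
state=A head=3 tape=1..[1]11.   (A,1)→(D,1,right)
state=D head=4 tape=1..1[1]1.   (D,1)→(A,.,right)
state=A head=5 tape=1..1.[1].   (A,1)→(D,1,right)
state=D head=6 tape=1..1.1[.]
At halt the head is at cell 6.

6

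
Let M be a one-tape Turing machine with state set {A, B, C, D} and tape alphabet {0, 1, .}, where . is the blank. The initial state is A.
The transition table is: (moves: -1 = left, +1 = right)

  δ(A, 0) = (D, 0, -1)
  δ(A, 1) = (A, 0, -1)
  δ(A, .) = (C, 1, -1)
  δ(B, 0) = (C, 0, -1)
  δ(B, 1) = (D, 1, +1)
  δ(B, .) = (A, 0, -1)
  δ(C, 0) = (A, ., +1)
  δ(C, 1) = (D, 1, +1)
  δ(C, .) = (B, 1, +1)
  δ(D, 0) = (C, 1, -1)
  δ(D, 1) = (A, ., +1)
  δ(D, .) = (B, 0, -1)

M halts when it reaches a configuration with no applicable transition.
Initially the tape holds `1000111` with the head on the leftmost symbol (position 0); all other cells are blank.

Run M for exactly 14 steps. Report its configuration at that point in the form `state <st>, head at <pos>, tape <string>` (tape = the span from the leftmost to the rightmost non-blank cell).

state D, head at 0, tape 11.000111

state=A head=0 tape=..[1]000111   (A,1)→(A,0,-1)
state=A head=-1 tape=.[.]0000111   (A,.)→(C,1,-1)
state=C head=-2 tape=[.]10000111   (C,.)→(B,1,+1)
state=B head=-1 tape=1[1]0000111   (B,1)→(D,1,+1)
state=D head=0 tape=11[0]000111   (D,0)→(C,1,-1)
state=C head=-1 tape=1[1]1000111   (C,1)→(D,1,+1)
state=D head=0 tape=11[1]000111   (D,1)→(A,.,+1)
state=A head=1 tape=11.[0]00111   (A,0)→(D,0,-1)
state=D head=0 tape=11[.]000111   (D,.)→(B,0,-1)
state=B head=-1 tape=1[1]0000111   (B,1)→(D,1,+1)
state=D head=0 tape=11[0]000111   (D,0)→(C,1,-1)
state=C head=-1 tape=1[1]1000111   (C,1)→(D,1,+1)
state=D head=0 tape=11[1]000111   (D,1)→(A,.,+1)
state=A head=1 tape=11.[0]00111   (A,0)→(D,0,-1)
state=D head=0 tape=11[.]000111
After 14 steps: state D, head at 0, tape 11.000111.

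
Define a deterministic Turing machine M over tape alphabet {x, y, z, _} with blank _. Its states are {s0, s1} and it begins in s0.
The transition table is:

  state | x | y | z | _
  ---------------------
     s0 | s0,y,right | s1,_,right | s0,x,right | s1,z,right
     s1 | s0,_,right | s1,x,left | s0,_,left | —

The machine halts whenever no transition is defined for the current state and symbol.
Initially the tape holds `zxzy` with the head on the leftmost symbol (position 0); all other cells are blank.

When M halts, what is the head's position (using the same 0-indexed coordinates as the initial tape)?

4

s0 | [z]xzy_   read z → write x, move right, go to s0
s0 | x[x]zy_   read x → write y, move right, go to s0
s0 | xy[z]y_   read z → write x, move right, go to s0
s0 | xyx[y]_   read y → write _, move right, go to s1
s1 | xyx_[_]
At halt the head is at cell 4.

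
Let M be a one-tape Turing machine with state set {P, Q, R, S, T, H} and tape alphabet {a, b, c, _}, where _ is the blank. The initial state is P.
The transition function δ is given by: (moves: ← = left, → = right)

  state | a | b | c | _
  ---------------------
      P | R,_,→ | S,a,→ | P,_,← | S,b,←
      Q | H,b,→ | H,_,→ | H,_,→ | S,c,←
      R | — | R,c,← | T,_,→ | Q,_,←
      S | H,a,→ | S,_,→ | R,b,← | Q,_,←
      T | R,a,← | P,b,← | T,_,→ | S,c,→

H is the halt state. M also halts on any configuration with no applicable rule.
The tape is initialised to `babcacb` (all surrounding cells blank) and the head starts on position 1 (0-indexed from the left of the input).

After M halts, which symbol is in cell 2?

state=P head=1 tape=b[a]bcacb   (P,a)→(R,_,→)
state=R head=2 tape=b_[b]cacb   (R,b)→(R,c,←)
state=R head=1 tape=b[_]ccacb   (R,_)→(Q,_,←)
state=Q head=0 tape=[b]_ccacb   (Q,b)→(H,_,→)
state=H head=1 tape=_[_]ccacb
Cell 2 holds c when M halts.

c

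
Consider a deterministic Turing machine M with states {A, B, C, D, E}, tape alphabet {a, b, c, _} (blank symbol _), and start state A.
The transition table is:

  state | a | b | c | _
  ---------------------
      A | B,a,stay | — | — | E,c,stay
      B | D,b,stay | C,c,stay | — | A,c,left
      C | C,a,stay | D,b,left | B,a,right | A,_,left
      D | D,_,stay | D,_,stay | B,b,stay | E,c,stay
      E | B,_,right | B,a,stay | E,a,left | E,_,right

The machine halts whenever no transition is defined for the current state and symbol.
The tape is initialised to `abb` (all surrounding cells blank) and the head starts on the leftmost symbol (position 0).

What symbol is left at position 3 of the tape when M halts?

A | _[a]bb_   read a → write a, move stay, go to B
B | _[a]bb_   read a → write b, move stay, go to D
D | _[b]bb_   read b → write _, move stay, go to D
D | _[_]bb_   read _ → write c, move stay, go to E
E | _[c]bb_   read c → write a, move left, go to E
E | [_]abb_   read _ → write _, move right, go to E
E | _[a]bb_   read a → write _, move right, go to B
B | __[b]b_   read b → write c, move stay, go to C
C | __[c]b_   read c → write a, move right, go to B
B | __a[b]_   read b → write c, move stay, go to C
C | __a[c]_   read c → write a, move right, go to B
B | __aa[_]   read _ → write c, move left, go to A
A | __a[a]c   read a → write a, move stay, go to B
B | __a[a]c   read a → write b, move stay, go to D
D | __a[b]c   read b → write _, move stay, go to D
D | __a[_]c   read _ → write c, move stay, go to E
E | __a[c]c   read c → write a, move left, go to E
E | __[a]ac   read a → write _, move right, go to B
B | ___[a]c   read a → write b, move stay, go to D
D | ___[b]c   read b → write _, move stay, go to D
D | ___[_]c   read _ → write c, move stay, go to E
E | ___[c]c   read c → write a, move left, go to E
E | __[_]ac   read _ → write _, move right, go to E
E | ___[a]c   read a → write _, move right, go to B
B | ____[c]
Cell 3 holds c when M halts.

c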